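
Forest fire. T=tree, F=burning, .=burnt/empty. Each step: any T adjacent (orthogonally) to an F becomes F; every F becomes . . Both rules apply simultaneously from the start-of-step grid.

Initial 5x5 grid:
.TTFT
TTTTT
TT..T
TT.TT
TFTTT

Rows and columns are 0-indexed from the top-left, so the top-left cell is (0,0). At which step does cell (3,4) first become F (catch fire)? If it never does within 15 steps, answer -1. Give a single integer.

Step 1: cell (3,4)='T' (+6 fires, +2 burnt)
Step 2: cell (3,4)='T' (+6 fires, +6 burnt)
Step 3: cell (3,4)='T' (+5 fires, +6 burnt)
Step 4: cell (3,4)='F' (+2 fires, +5 burnt)
  -> target ignites at step 4
Step 5: cell (3,4)='.' (+0 fires, +2 burnt)
  fire out at step 5

4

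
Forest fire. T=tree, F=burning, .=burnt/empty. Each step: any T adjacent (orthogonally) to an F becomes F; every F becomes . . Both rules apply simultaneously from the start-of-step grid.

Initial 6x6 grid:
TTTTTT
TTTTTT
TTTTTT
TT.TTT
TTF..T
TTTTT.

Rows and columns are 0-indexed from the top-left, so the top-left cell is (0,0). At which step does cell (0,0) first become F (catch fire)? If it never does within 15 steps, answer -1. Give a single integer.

Step 1: cell (0,0)='T' (+2 fires, +1 burnt)
Step 2: cell (0,0)='T' (+4 fires, +2 burnt)
Step 3: cell (0,0)='T' (+4 fires, +4 burnt)
Step 4: cell (0,0)='T' (+3 fires, +4 burnt)
Step 5: cell (0,0)='T' (+4 fires, +3 burnt)
Step 6: cell (0,0)='F' (+5 fires, +4 burnt)
  -> target ignites at step 6
Step 7: cell (0,0)='.' (+4 fires, +5 burnt)
Step 8: cell (0,0)='.' (+3 fires, +4 burnt)
Step 9: cell (0,0)='.' (+2 fires, +3 burnt)
Step 10: cell (0,0)='.' (+0 fires, +2 burnt)
  fire out at step 10

6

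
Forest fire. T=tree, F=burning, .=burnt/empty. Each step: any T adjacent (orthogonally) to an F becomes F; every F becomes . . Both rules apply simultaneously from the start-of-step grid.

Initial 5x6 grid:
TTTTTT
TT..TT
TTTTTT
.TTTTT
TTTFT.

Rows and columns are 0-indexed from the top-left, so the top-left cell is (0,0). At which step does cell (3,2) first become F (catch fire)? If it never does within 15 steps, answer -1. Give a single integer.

Step 1: cell (3,2)='T' (+3 fires, +1 burnt)
Step 2: cell (3,2)='F' (+4 fires, +3 burnt)
  -> target ignites at step 2
Step 3: cell (3,2)='.' (+5 fires, +4 burnt)
Step 4: cell (3,2)='.' (+3 fires, +5 burnt)
Step 5: cell (3,2)='.' (+4 fires, +3 burnt)
Step 6: cell (3,2)='.' (+4 fires, +4 burnt)
Step 7: cell (3,2)='.' (+2 fires, +4 burnt)
Step 8: cell (3,2)='.' (+0 fires, +2 burnt)
  fire out at step 8

2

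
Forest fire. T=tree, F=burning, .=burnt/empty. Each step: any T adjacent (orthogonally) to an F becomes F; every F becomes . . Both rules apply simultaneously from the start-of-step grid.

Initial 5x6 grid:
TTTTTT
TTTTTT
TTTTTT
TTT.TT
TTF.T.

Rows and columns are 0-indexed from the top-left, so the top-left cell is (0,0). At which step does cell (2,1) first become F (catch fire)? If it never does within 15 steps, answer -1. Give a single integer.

Step 1: cell (2,1)='T' (+2 fires, +1 burnt)
Step 2: cell (2,1)='T' (+3 fires, +2 burnt)
Step 3: cell (2,1)='F' (+4 fires, +3 burnt)
  -> target ignites at step 3
Step 4: cell (2,1)='.' (+5 fires, +4 burnt)
Step 5: cell (2,1)='.' (+6 fires, +5 burnt)
Step 6: cell (2,1)='.' (+5 fires, +6 burnt)
Step 7: cell (2,1)='.' (+1 fires, +5 burnt)
Step 8: cell (2,1)='.' (+0 fires, +1 burnt)
  fire out at step 8

3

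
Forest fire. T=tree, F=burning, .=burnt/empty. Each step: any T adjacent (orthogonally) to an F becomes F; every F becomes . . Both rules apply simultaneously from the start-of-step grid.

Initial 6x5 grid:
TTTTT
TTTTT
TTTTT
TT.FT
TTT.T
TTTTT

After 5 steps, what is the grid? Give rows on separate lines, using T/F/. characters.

Step 1: 2 trees catch fire, 1 burn out
  TTTTT
  TTTTT
  TTTFT
  TT..F
  TTT.T
  TTTTT
Step 2: 4 trees catch fire, 2 burn out
  TTTTT
  TTTFT
  TTF.F
  TT...
  TTT.F
  TTTTT
Step 3: 5 trees catch fire, 4 burn out
  TTTFT
  TTF.F
  TF...
  TT...
  TTT..
  TTTTF
Step 4: 6 trees catch fire, 5 burn out
  TTF.F
  TF...
  F....
  TF...
  TTT..
  TTTF.
Step 5: 5 trees catch fire, 6 burn out
  TF...
  F....
  .....
  F....
  TFT..
  TTF..

TF...
F....
.....
F....
TFT..
TTF..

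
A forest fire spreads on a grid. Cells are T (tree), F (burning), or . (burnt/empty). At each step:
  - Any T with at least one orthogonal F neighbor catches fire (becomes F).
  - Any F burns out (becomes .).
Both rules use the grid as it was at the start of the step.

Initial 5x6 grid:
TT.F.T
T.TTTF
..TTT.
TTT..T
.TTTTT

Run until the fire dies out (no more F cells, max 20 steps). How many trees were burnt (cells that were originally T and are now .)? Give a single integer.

Answer: 16

Derivation:
Step 1: +3 fires, +2 burnt (F count now 3)
Step 2: +3 fires, +3 burnt (F count now 3)
Step 3: +1 fires, +3 burnt (F count now 1)
Step 4: +1 fires, +1 burnt (F count now 1)
Step 5: +2 fires, +1 burnt (F count now 2)
Step 6: +3 fires, +2 burnt (F count now 3)
Step 7: +1 fires, +3 burnt (F count now 1)
Step 8: +1 fires, +1 burnt (F count now 1)
Step 9: +1 fires, +1 burnt (F count now 1)
Step 10: +0 fires, +1 burnt (F count now 0)
Fire out after step 10
Initially T: 19, now '.': 27
Total burnt (originally-T cells now '.'): 16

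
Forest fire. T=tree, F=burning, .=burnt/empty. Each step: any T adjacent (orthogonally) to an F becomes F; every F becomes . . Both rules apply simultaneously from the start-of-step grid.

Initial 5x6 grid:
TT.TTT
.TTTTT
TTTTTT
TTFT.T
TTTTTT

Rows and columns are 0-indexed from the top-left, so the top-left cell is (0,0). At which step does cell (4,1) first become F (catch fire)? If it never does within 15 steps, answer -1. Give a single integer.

Step 1: cell (4,1)='T' (+4 fires, +1 burnt)
Step 2: cell (4,1)='F' (+6 fires, +4 burnt)
  -> target ignites at step 2
Step 3: cell (4,1)='.' (+6 fires, +6 burnt)
Step 4: cell (4,1)='.' (+5 fires, +6 burnt)
Step 5: cell (4,1)='.' (+4 fires, +5 burnt)
Step 6: cell (4,1)='.' (+1 fires, +4 burnt)
Step 7: cell (4,1)='.' (+0 fires, +1 burnt)
  fire out at step 7

2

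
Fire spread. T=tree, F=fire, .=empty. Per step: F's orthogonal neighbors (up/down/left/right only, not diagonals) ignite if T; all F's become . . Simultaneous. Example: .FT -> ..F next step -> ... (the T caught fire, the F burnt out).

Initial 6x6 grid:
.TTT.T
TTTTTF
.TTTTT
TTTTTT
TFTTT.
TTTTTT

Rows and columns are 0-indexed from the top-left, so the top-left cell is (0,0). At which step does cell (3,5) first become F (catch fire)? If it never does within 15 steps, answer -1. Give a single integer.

Step 1: cell (3,5)='T' (+7 fires, +2 burnt)
Step 2: cell (3,5)='F' (+9 fires, +7 burnt)
  -> target ignites at step 2
Step 3: cell (3,5)='.' (+9 fires, +9 burnt)
Step 4: cell (3,5)='.' (+4 fires, +9 burnt)
Step 5: cell (3,5)='.' (+1 fires, +4 burnt)
Step 6: cell (3,5)='.' (+0 fires, +1 burnt)
  fire out at step 6

2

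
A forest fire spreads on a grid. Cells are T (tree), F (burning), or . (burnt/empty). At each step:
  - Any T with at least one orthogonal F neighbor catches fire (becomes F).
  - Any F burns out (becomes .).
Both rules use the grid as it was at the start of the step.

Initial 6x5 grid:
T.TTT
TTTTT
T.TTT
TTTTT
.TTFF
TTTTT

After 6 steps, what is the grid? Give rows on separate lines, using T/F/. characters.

Step 1: 5 trees catch fire, 2 burn out
  T.TTT
  TTTTT
  T.TTT
  TTTFF
  .TF..
  TTTFF
Step 2: 5 trees catch fire, 5 burn out
  T.TTT
  TTTTT
  T.TFF
  TTF..
  .F...
  TTF..
Step 3: 5 trees catch fire, 5 burn out
  T.TTT
  TTTFF
  T.F..
  TF...
  .....
  TF...
Step 4: 5 trees catch fire, 5 burn out
  T.TFF
  TTF..
  T....
  F....
  .....
  F....
Step 5: 3 trees catch fire, 5 burn out
  T.F..
  TF...
  F....
  .....
  .....
  .....
Step 6: 1 trees catch fire, 3 burn out
  T....
  F....
  .....
  .....
  .....
  .....

T....
F....
.....
.....
.....
.....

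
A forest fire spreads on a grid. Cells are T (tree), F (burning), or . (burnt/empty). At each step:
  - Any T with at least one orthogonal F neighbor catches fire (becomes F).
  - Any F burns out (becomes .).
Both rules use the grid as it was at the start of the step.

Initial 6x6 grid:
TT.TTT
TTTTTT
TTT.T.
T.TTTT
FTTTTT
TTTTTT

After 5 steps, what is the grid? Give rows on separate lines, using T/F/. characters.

Step 1: 3 trees catch fire, 1 burn out
  TT.TTT
  TTTTTT
  TTT.T.
  F.TTTT
  .FTTTT
  FTTTTT
Step 2: 3 trees catch fire, 3 burn out
  TT.TTT
  TTTTTT
  FTT.T.
  ..TTTT
  ..FTTT
  .FTTTT
Step 3: 5 trees catch fire, 3 burn out
  TT.TTT
  FTTTTT
  .FT.T.
  ..FTTT
  ...FTT
  ..FTTT
Step 4: 6 trees catch fire, 5 burn out
  FT.TTT
  .FTTTT
  ..F.T.
  ...FTT
  ....FT
  ...FTT
Step 5: 5 trees catch fire, 6 burn out
  .F.TTT
  ..FTTT
  ....T.
  ....FT
  .....F
  ....FT

.F.TTT
..FTTT
....T.
....FT
.....F
....FT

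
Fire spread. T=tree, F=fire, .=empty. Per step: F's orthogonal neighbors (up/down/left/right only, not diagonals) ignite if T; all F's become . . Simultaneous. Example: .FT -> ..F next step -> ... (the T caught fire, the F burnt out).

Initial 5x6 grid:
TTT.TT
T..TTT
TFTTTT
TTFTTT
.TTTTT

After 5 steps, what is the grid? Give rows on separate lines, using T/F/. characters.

Step 1: 5 trees catch fire, 2 burn out
  TTT.TT
  T..TTT
  F.FTTT
  TF.FTT
  .TFTTT
Step 2: 6 trees catch fire, 5 burn out
  TTT.TT
  F..TTT
  ...FTT
  F...FT
  .F.FTT
Step 3: 5 trees catch fire, 6 burn out
  FTT.TT
  ...FTT
  ....FT
  .....F
  ....FT
Step 4: 4 trees catch fire, 5 burn out
  .FT.TT
  ....FT
  .....F
  ......
  .....F
Step 5: 3 trees catch fire, 4 burn out
  ..F.FT
  .....F
  ......
  ......
  ......

..F.FT
.....F
......
......
......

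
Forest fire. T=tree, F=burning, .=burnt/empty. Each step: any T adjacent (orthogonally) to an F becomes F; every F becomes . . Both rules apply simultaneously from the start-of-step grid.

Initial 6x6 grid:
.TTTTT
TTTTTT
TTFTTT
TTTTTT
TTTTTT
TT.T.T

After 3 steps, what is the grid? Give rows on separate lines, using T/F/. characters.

Step 1: 4 trees catch fire, 1 burn out
  .TTTTT
  TTFTTT
  TF.FTT
  TTFTTT
  TTTTTT
  TT.T.T
Step 2: 8 trees catch fire, 4 burn out
  .TFTTT
  TF.FTT
  F...FT
  TF.FTT
  TTFTTT
  TT.T.T
Step 3: 9 trees catch fire, 8 burn out
  .F.FTT
  F...FT
  .....F
  F...FT
  TF.FTT
  TT.T.T

.F.FTT
F...FT
.....F
F...FT
TF.FTT
TT.T.T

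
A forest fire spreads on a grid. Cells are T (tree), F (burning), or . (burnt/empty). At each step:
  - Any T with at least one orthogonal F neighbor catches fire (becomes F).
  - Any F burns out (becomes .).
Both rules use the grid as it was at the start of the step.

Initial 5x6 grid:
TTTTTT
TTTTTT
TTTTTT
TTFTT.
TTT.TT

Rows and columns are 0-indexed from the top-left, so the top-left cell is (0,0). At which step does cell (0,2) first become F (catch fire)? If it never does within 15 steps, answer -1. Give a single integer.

Step 1: cell (0,2)='T' (+4 fires, +1 burnt)
Step 2: cell (0,2)='T' (+6 fires, +4 burnt)
Step 3: cell (0,2)='F' (+7 fires, +6 burnt)
  -> target ignites at step 3
Step 4: cell (0,2)='.' (+6 fires, +7 burnt)
Step 5: cell (0,2)='.' (+3 fires, +6 burnt)
Step 6: cell (0,2)='.' (+1 fires, +3 burnt)
Step 7: cell (0,2)='.' (+0 fires, +1 burnt)
  fire out at step 7

3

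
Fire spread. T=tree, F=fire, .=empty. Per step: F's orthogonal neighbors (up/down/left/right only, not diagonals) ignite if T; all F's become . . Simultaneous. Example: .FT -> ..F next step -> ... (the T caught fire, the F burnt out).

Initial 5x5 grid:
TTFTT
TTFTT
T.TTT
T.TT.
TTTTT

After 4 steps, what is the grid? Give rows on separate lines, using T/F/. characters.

Step 1: 5 trees catch fire, 2 burn out
  TF.FT
  TF.FT
  T.FTT
  T.TT.
  TTTTT
Step 2: 6 trees catch fire, 5 burn out
  F...F
  F...F
  T..FT
  T.FT.
  TTTTT
Step 3: 4 trees catch fire, 6 burn out
  .....
  .....
  F...F
  T..F.
  TTFTT
Step 4: 3 trees catch fire, 4 burn out
  .....
  .....
  .....
  F....
  TF.FT

.....
.....
.....
F....
TF.FT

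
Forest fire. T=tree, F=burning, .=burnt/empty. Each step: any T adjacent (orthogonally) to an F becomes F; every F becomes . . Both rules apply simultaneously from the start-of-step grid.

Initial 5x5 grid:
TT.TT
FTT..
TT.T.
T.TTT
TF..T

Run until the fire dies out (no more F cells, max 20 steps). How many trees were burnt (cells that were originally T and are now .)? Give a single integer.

Step 1: +4 fires, +2 burnt (F count now 4)
Step 2: +4 fires, +4 burnt (F count now 4)
Step 3: +0 fires, +4 burnt (F count now 0)
Fire out after step 3
Initially T: 15, now '.': 18
Total burnt (originally-T cells now '.'): 8

Answer: 8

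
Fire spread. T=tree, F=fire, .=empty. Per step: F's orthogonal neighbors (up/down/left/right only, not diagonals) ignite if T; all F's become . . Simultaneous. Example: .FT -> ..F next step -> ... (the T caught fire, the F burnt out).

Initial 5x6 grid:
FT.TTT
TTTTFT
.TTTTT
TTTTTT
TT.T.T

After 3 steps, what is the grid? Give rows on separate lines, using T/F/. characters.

Step 1: 6 trees catch fire, 2 burn out
  .F.TFT
  FTTF.F
  .TTTFT
  TTTTTT
  TT.T.T
Step 2: 7 trees catch fire, 6 burn out
  ...F.F
  .FF...
  .TTF.F
  TTTTFT
  TT.T.T
Step 3: 4 trees catch fire, 7 burn out
  ......
  ......
  .FF...
  TTTF.F
  TT.T.T

......
......
.FF...
TTTF.F
TT.T.T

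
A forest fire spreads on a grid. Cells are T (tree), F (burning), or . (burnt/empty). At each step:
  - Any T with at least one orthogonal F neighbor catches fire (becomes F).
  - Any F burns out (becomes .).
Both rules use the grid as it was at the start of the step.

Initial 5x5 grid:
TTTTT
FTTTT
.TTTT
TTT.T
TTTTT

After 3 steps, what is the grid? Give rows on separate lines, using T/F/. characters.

Step 1: 2 trees catch fire, 1 burn out
  FTTTT
  .FTTT
  .TTTT
  TTT.T
  TTTTT
Step 2: 3 trees catch fire, 2 burn out
  .FTTT
  ..FTT
  .FTTT
  TTT.T
  TTTTT
Step 3: 4 trees catch fire, 3 burn out
  ..FTT
  ...FT
  ..FTT
  TFT.T
  TTTTT

..FTT
...FT
..FTT
TFT.T
TTTTT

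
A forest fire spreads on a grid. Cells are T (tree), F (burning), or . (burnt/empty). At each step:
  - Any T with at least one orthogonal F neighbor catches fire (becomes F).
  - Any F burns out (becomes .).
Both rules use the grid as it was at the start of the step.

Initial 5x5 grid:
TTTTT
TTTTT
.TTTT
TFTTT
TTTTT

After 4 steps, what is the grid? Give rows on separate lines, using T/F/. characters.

Step 1: 4 trees catch fire, 1 burn out
  TTTTT
  TTTTT
  .FTTT
  F.FTT
  TFTTT
Step 2: 5 trees catch fire, 4 burn out
  TTTTT
  TFTTT
  ..FTT
  ...FT
  F.FTT
Step 3: 6 trees catch fire, 5 burn out
  TFTTT
  F.FTT
  ...FT
  ....F
  ...FT
Step 4: 5 trees catch fire, 6 burn out
  F.FTT
  ...FT
  ....F
  .....
  ....F

F.FTT
...FT
....F
.....
....F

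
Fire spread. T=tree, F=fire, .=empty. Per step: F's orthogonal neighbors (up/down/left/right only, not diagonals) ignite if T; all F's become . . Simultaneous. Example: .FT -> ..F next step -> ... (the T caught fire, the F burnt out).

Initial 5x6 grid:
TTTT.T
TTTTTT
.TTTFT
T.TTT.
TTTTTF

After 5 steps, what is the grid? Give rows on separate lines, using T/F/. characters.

Step 1: 5 trees catch fire, 2 burn out
  TTTT.T
  TTTTFT
  .TTF.F
  T.TTF.
  TTTTF.
Step 2: 5 trees catch fire, 5 burn out
  TTTT.T
  TTTF.F
  .TF...
  T.TF..
  TTTF..
Step 3: 6 trees catch fire, 5 burn out
  TTTF.F
  TTF...
  .F....
  T.F...
  TTF...
Step 4: 3 trees catch fire, 6 burn out
  TTF...
  TF....
  ......
  T.....
  TF....
Step 5: 3 trees catch fire, 3 burn out
  TF....
  F.....
  ......
  T.....
  F.....

TF....
F.....
......
T.....
F.....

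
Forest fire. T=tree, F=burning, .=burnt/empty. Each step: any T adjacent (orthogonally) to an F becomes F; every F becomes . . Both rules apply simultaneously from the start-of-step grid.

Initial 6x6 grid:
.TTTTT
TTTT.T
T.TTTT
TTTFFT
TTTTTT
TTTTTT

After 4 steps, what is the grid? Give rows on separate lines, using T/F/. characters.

Step 1: 6 trees catch fire, 2 burn out
  .TTTTT
  TTTT.T
  T.TFFT
  TTF..F
  TTTFFT
  TTTTTT
Step 2: 8 trees catch fire, 6 burn out
  .TTTTT
  TTTF.T
  T.F..F
  TF....
  TTF..F
  TTTFFT
Step 3: 7 trees catch fire, 8 burn out
  .TTFTT
  TTF..F
  T.....
  F.....
  TF....
  TTF..F
Step 4: 7 trees catch fire, 7 burn out
  .TF.FF
  TF....
  F.....
  ......
  F.....
  TF....

.TF.FF
TF....
F.....
......
F.....
TF....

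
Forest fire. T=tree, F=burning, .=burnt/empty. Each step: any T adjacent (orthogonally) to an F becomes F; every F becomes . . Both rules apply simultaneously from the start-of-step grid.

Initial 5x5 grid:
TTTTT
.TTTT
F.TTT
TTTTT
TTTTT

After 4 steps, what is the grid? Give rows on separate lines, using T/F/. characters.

Step 1: 1 trees catch fire, 1 burn out
  TTTTT
  .TTTT
  ..TTT
  FTTTT
  TTTTT
Step 2: 2 trees catch fire, 1 burn out
  TTTTT
  .TTTT
  ..TTT
  .FTTT
  FTTTT
Step 3: 2 trees catch fire, 2 burn out
  TTTTT
  .TTTT
  ..TTT
  ..FTT
  .FTTT
Step 4: 3 trees catch fire, 2 burn out
  TTTTT
  .TTTT
  ..FTT
  ...FT
  ..FTT

TTTTT
.TTTT
..FTT
...FT
..FTT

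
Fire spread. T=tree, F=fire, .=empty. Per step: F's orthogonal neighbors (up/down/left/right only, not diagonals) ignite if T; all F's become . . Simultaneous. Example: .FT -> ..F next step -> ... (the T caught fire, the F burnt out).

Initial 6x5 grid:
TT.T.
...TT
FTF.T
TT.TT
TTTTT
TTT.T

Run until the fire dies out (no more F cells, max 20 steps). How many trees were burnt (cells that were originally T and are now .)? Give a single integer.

Step 1: +2 fires, +2 burnt (F count now 2)
Step 2: +2 fires, +2 burnt (F count now 2)
Step 3: +2 fires, +2 burnt (F count now 2)
Step 4: +2 fires, +2 burnt (F count now 2)
Step 5: +2 fires, +2 burnt (F count now 2)
Step 6: +2 fires, +2 burnt (F count now 2)
Step 7: +2 fires, +2 burnt (F count now 2)
Step 8: +1 fires, +2 burnt (F count now 1)
Step 9: +1 fires, +1 burnt (F count now 1)
Step 10: +1 fires, +1 burnt (F count now 1)
Step 11: +1 fires, +1 burnt (F count now 1)
Step 12: +0 fires, +1 burnt (F count now 0)
Fire out after step 12
Initially T: 20, now '.': 28
Total burnt (originally-T cells now '.'): 18

Answer: 18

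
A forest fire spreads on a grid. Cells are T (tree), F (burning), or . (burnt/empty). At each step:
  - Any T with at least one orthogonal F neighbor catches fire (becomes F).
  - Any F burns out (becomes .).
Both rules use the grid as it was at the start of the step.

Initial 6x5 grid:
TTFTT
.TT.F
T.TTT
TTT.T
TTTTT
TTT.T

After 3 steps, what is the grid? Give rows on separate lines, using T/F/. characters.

Step 1: 5 trees catch fire, 2 burn out
  TF.FF
  .TF..
  T.TTF
  TTT.T
  TTTTT
  TTT.T
Step 2: 5 trees catch fire, 5 burn out
  F....
  .F...
  T.FF.
  TTT.F
  TTTTT
  TTT.T
Step 3: 2 trees catch fire, 5 burn out
  .....
  .....
  T....
  TTF..
  TTTTF
  TTT.T

.....
.....
T....
TTF..
TTTTF
TTT.T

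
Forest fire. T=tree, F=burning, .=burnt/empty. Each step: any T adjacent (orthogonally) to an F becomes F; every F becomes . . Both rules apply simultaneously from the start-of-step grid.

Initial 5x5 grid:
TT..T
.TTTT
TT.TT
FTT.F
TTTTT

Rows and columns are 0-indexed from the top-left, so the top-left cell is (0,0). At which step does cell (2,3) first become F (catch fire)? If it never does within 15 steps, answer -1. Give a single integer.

Step 1: cell (2,3)='T' (+5 fires, +2 burnt)
Step 2: cell (2,3)='F' (+6 fires, +5 burnt)
  -> target ignites at step 2
Step 3: cell (2,3)='.' (+4 fires, +6 burnt)
Step 4: cell (2,3)='.' (+2 fires, +4 burnt)
Step 5: cell (2,3)='.' (+1 fires, +2 burnt)
Step 6: cell (2,3)='.' (+0 fires, +1 burnt)
  fire out at step 6

2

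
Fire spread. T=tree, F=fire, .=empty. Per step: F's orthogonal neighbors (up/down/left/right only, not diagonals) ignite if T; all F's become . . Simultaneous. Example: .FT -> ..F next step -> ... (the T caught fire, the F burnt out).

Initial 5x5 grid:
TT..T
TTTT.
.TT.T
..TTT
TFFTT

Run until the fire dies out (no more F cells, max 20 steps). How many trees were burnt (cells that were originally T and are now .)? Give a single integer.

Step 1: +3 fires, +2 burnt (F count now 3)
Step 2: +3 fires, +3 burnt (F count now 3)
Step 3: +3 fires, +3 burnt (F count now 3)
Step 4: +3 fires, +3 burnt (F count now 3)
Step 5: +2 fires, +3 burnt (F count now 2)
Step 6: +1 fires, +2 burnt (F count now 1)
Step 7: +0 fires, +1 burnt (F count now 0)
Fire out after step 7
Initially T: 16, now '.': 24
Total burnt (originally-T cells now '.'): 15

Answer: 15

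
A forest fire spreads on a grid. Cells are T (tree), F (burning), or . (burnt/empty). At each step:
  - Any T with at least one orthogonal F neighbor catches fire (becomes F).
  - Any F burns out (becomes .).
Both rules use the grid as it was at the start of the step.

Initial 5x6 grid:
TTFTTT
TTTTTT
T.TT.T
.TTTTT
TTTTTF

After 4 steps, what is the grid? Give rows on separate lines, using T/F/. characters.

Step 1: 5 trees catch fire, 2 burn out
  TF.FTT
  TTFTTT
  T.TT.T
  .TTTTF
  TTTTF.
Step 2: 8 trees catch fire, 5 burn out
  F...FT
  TF.FTT
  T.FT.F
  .TTTF.
  TTTF..
Step 3: 8 trees catch fire, 8 burn out
  .....F
  F...FF
  T..F..
  .TFF..
  TTF...
Step 4: 3 trees catch fire, 8 burn out
  ......
  ......
  F.....
  .F....
  TF....

......
......
F.....
.F....
TF....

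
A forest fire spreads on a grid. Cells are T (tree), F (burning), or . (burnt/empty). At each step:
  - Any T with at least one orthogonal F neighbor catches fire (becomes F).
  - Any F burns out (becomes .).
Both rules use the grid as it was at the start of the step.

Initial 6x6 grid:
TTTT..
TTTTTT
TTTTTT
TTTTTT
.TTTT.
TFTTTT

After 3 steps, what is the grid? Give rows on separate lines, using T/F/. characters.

Step 1: 3 trees catch fire, 1 burn out
  TTTT..
  TTTTTT
  TTTTTT
  TTTTTT
  .FTTT.
  F.FTTT
Step 2: 3 trees catch fire, 3 burn out
  TTTT..
  TTTTTT
  TTTTTT
  TFTTTT
  ..FTT.
  ...FTT
Step 3: 5 trees catch fire, 3 burn out
  TTTT..
  TTTTTT
  TFTTTT
  F.FTTT
  ...FT.
  ....FT

TTTT..
TTTTTT
TFTTTT
F.FTTT
...FT.
....FT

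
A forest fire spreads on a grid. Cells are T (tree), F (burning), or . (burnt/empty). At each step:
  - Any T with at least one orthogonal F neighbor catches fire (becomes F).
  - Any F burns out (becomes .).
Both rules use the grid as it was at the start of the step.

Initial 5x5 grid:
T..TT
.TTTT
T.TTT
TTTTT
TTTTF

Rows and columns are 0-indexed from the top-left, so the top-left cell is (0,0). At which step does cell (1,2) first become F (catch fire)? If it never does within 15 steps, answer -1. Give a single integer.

Step 1: cell (1,2)='T' (+2 fires, +1 burnt)
Step 2: cell (1,2)='T' (+3 fires, +2 burnt)
Step 3: cell (1,2)='T' (+4 fires, +3 burnt)
Step 4: cell (1,2)='T' (+5 fires, +4 burnt)
Step 5: cell (1,2)='F' (+3 fires, +5 burnt)
  -> target ignites at step 5
Step 6: cell (1,2)='.' (+2 fires, +3 burnt)
Step 7: cell (1,2)='.' (+0 fires, +2 burnt)
  fire out at step 7

5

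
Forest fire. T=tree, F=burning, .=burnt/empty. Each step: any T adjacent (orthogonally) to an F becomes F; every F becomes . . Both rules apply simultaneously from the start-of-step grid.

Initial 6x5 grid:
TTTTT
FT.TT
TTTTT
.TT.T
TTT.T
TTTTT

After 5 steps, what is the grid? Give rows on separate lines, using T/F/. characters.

Step 1: 3 trees catch fire, 1 burn out
  FTTTT
  .F.TT
  FTTTT
  .TT.T
  TTT.T
  TTTTT
Step 2: 2 trees catch fire, 3 burn out
  .FTTT
  ...TT
  .FTTT
  .TT.T
  TTT.T
  TTTTT
Step 3: 3 trees catch fire, 2 burn out
  ..FTT
  ...TT
  ..FTT
  .FT.T
  TTT.T
  TTTTT
Step 4: 4 trees catch fire, 3 burn out
  ...FT
  ...TT
  ...FT
  ..F.T
  TFT.T
  TTTTT
Step 5: 6 trees catch fire, 4 burn out
  ....F
  ...FT
  ....F
  ....T
  F.F.T
  TFTTT

....F
...FT
....F
....T
F.F.T
TFTTT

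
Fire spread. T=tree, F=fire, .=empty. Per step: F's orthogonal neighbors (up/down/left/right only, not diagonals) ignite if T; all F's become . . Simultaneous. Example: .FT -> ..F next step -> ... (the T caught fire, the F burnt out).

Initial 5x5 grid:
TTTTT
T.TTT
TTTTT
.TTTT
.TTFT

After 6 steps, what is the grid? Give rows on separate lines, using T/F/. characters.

Step 1: 3 trees catch fire, 1 burn out
  TTTTT
  T.TTT
  TTTTT
  .TTFT
  .TF.F
Step 2: 4 trees catch fire, 3 burn out
  TTTTT
  T.TTT
  TTTFT
  .TF.F
  .F...
Step 3: 4 trees catch fire, 4 burn out
  TTTTT
  T.TFT
  TTF.F
  .F...
  .....
Step 4: 4 trees catch fire, 4 burn out
  TTTFT
  T.F.F
  TF...
  .....
  .....
Step 5: 3 trees catch fire, 4 burn out
  TTF.F
  T....
  F....
  .....
  .....
Step 6: 2 trees catch fire, 3 burn out
  TF...
  F....
  .....
  .....
  .....

TF...
F....
.....
.....
.....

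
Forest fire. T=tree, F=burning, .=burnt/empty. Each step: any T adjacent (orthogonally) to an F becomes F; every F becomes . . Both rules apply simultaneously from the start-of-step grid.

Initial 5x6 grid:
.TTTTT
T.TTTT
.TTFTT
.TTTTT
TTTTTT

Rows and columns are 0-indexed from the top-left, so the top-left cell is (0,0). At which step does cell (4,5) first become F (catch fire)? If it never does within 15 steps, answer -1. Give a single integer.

Step 1: cell (4,5)='T' (+4 fires, +1 burnt)
Step 2: cell (4,5)='T' (+8 fires, +4 burnt)
Step 3: cell (4,5)='T' (+7 fires, +8 burnt)
Step 4: cell (4,5)='F' (+4 fires, +7 burnt)
  -> target ignites at step 4
Step 5: cell (4,5)='.' (+1 fires, +4 burnt)
Step 6: cell (4,5)='.' (+0 fires, +1 burnt)
  fire out at step 6

4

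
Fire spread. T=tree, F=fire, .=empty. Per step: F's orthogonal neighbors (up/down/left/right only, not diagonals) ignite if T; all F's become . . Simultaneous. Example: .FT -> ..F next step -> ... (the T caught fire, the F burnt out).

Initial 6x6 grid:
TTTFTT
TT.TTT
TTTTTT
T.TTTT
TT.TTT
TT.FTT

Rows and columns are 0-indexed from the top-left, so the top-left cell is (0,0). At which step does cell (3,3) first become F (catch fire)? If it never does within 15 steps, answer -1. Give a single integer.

Step 1: cell (3,3)='T' (+5 fires, +2 burnt)
Step 2: cell (3,3)='F' (+7 fires, +5 burnt)
  -> target ignites at step 2
Step 3: cell (3,3)='.' (+8 fires, +7 burnt)
Step 4: cell (3,3)='.' (+4 fires, +8 burnt)
Step 5: cell (3,3)='.' (+1 fires, +4 burnt)
Step 6: cell (3,3)='.' (+1 fires, +1 burnt)
Step 7: cell (3,3)='.' (+1 fires, +1 burnt)
Step 8: cell (3,3)='.' (+2 fires, +1 burnt)
Step 9: cell (3,3)='.' (+1 fires, +2 burnt)
Step 10: cell (3,3)='.' (+0 fires, +1 burnt)
  fire out at step 10

2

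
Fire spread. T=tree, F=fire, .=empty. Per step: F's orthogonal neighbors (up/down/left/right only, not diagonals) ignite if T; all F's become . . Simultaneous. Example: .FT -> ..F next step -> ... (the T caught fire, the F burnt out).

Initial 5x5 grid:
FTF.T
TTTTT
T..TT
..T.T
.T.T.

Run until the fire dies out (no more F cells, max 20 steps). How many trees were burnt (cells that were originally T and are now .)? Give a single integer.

Step 1: +3 fires, +2 burnt (F count now 3)
Step 2: +3 fires, +3 burnt (F count now 3)
Step 3: +2 fires, +3 burnt (F count now 2)
Step 4: +2 fires, +2 burnt (F count now 2)
Step 5: +1 fires, +2 burnt (F count now 1)
Step 6: +0 fires, +1 burnt (F count now 0)
Fire out after step 6
Initially T: 14, now '.': 22
Total burnt (originally-T cells now '.'): 11

Answer: 11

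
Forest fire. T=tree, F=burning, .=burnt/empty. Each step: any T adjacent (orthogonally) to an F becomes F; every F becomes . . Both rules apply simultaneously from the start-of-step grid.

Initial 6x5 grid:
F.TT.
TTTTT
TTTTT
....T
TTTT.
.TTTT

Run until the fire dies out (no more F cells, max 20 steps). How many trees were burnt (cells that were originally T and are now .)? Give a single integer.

Step 1: +1 fires, +1 burnt (F count now 1)
Step 2: +2 fires, +1 burnt (F count now 2)
Step 3: +2 fires, +2 burnt (F count now 2)
Step 4: +3 fires, +2 burnt (F count now 3)
Step 5: +3 fires, +3 burnt (F count now 3)
Step 6: +1 fires, +3 burnt (F count now 1)
Step 7: +1 fires, +1 burnt (F count now 1)
Step 8: +0 fires, +1 burnt (F count now 0)
Fire out after step 8
Initially T: 21, now '.': 22
Total burnt (originally-T cells now '.'): 13

Answer: 13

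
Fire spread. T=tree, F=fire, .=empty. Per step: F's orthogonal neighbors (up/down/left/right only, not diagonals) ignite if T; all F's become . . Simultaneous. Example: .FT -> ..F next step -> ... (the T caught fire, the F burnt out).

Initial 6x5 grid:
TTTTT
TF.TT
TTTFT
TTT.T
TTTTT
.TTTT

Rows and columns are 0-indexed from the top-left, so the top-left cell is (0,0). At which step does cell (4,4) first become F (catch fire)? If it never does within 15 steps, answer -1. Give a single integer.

Step 1: cell (4,4)='T' (+6 fires, +2 burnt)
Step 2: cell (4,4)='T' (+8 fires, +6 burnt)
Step 3: cell (4,4)='F' (+5 fires, +8 burnt)
  -> target ignites at step 3
Step 4: cell (4,4)='.' (+5 fires, +5 burnt)
Step 5: cell (4,4)='.' (+1 fires, +5 burnt)
Step 6: cell (4,4)='.' (+0 fires, +1 burnt)
  fire out at step 6

3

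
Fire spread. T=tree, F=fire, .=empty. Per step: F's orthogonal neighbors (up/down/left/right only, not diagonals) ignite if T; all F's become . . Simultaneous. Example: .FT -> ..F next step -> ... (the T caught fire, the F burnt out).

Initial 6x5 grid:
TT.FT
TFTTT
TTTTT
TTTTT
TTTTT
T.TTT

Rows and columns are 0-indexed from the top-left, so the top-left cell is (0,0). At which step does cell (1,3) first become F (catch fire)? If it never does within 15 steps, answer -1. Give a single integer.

Step 1: cell (1,3)='F' (+6 fires, +2 burnt)
  -> target ignites at step 1
Step 2: cell (1,3)='.' (+6 fires, +6 burnt)
Step 3: cell (1,3)='.' (+5 fires, +6 burnt)
Step 4: cell (1,3)='.' (+4 fires, +5 burnt)
Step 5: cell (1,3)='.' (+4 fires, +4 burnt)
Step 6: cell (1,3)='.' (+1 fires, +4 burnt)
Step 7: cell (1,3)='.' (+0 fires, +1 burnt)
  fire out at step 7

1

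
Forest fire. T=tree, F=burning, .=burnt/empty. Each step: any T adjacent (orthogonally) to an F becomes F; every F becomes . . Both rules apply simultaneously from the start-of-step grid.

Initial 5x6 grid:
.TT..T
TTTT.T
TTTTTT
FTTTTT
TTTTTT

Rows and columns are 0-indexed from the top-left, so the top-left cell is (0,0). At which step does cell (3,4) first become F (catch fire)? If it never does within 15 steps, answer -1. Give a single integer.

Step 1: cell (3,4)='T' (+3 fires, +1 burnt)
Step 2: cell (3,4)='T' (+4 fires, +3 burnt)
Step 3: cell (3,4)='T' (+4 fires, +4 burnt)
Step 4: cell (3,4)='F' (+5 fires, +4 burnt)
  -> target ignites at step 4
Step 5: cell (3,4)='.' (+5 fires, +5 burnt)
Step 6: cell (3,4)='.' (+2 fires, +5 burnt)
Step 7: cell (3,4)='.' (+1 fires, +2 burnt)
Step 8: cell (3,4)='.' (+1 fires, +1 burnt)
Step 9: cell (3,4)='.' (+0 fires, +1 burnt)
  fire out at step 9

4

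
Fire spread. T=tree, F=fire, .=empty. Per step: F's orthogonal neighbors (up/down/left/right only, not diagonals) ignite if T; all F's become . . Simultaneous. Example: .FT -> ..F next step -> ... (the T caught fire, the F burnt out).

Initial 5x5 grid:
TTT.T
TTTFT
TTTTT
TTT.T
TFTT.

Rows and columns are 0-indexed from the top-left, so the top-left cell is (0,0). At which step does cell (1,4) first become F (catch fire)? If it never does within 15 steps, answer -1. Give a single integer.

Step 1: cell (1,4)='F' (+6 fires, +2 burnt)
  -> target ignites at step 1
Step 2: cell (1,4)='.' (+9 fires, +6 burnt)
Step 3: cell (1,4)='.' (+4 fires, +9 burnt)
Step 4: cell (1,4)='.' (+1 fires, +4 burnt)
Step 5: cell (1,4)='.' (+0 fires, +1 burnt)
  fire out at step 5

1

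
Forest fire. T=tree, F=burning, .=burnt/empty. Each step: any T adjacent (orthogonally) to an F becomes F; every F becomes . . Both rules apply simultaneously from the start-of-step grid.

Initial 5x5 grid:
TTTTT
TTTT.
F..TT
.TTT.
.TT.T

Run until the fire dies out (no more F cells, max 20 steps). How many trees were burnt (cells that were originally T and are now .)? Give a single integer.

Answer: 16

Derivation:
Step 1: +1 fires, +1 burnt (F count now 1)
Step 2: +2 fires, +1 burnt (F count now 2)
Step 3: +2 fires, +2 burnt (F count now 2)
Step 4: +2 fires, +2 burnt (F count now 2)
Step 5: +2 fires, +2 burnt (F count now 2)
Step 6: +3 fires, +2 burnt (F count now 3)
Step 7: +1 fires, +3 burnt (F count now 1)
Step 8: +2 fires, +1 burnt (F count now 2)
Step 9: +1 fires, +2 burnt (F count now 1)
Step 10: +0 fires, +1 burnt (F count now 0)
Fire out after step 10
Initially T: 17, now '.': 24
Total burnt (originally-T cells now '.'): 16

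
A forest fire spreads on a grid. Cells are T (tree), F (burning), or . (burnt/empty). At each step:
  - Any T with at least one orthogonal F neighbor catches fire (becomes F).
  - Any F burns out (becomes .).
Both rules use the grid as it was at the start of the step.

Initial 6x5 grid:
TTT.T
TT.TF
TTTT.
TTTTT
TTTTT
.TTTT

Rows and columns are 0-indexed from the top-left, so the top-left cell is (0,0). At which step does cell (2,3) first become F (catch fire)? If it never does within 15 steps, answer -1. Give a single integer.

Step 1: cell (2,3)='T' (+2 fires, +1 burnt)
Step 2: cell (2,3)='F' (+1 fires, +2 burnt)
  -> target ignites at step 2
Step 3: cell (2,3)='.' (+2 fires, +1 burnt)
Step 4: cell (2,3)='.' (+4 fires, +2 burnt)
Step 5: cell (2,3)='.' (+6 fires, +4 burnt)
Step 6: cell (2,3)='.' (+6 fires, +6 burnt)
Step 7: cell (2,3)='.' (+4 fires, +6 burnt)
Step 8: cell (2,3)='.' (+0 fires, +4 burnt)
  fire out at step 8

2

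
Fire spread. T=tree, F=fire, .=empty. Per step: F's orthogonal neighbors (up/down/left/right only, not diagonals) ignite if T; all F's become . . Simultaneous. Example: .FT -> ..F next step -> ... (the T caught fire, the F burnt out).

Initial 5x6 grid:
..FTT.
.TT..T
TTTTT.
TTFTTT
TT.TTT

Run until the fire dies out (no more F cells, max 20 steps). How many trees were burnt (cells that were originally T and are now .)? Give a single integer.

Step 1: +5 fires, +2 burnt (F count now 5)
Step 2: +8 fires, +5 burnt (F count now 8)
Step 3: +5 fires, +8 burnt (F count now 5)
Step 4: +1 fires, +5 burnt (F count now 1)
Step 5: +0 fires, +1 burnt (F count now 0)
Fire out after step 5
Initially T: 20, now '.': 29
Total burnt (originally-T cells now '.'): 19

Answer: 19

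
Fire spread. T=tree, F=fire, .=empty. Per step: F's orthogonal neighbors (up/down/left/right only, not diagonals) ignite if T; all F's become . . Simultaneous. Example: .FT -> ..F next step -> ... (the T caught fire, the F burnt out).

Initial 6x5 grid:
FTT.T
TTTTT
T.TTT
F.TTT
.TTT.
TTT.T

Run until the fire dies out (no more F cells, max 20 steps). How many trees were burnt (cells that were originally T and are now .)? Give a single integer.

Step 1: +3 fires, +2 burnt (F count now 3)
Step 2: +2 fires, +3 burnt (F count now 2)
Step 3: +1 fires, +2 burnt (F count now 1)
Step 4: +2 fires, +1 burnt (F count now 2)
Step 5: +3 fires, +2 burnt (F count now 3)
Step 6: +4 fires, +3 burnt (F count now 4)
Step 7: +4 fires, +4 burnt (F count now 4)
Step 8: +1 fires, +4 burnt (F count now 1)
Step 9: +1 fires, +1 burnt (F count now 1)
Step 10: +0 fires, +1 burnt (F count now 0)
Fire out after step 10
Initially T: 22, now '.': 29
Total burnt (originally-T cells now '.'): 21

Answer: 21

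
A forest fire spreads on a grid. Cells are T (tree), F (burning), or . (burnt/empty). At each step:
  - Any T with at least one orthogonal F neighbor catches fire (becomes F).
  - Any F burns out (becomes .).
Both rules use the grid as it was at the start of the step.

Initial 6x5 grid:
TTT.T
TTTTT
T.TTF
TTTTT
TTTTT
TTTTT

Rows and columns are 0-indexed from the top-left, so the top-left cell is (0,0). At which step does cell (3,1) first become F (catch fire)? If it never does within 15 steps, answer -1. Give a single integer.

Step 1: cell (3,1)='T' (+3 fires, +1 burnt)
Step 2: cell (3,1)='T' (+5 fires, +3 burnt)
Step 3: cell (3,1)='T' (+4 fires, +5 burnt)
Step 4: cell (3,1)='F' (+5 fires, +4 burnt)
  -> target ignites at step 4
Step 5: cell (3,1)='.' (+5 fires, +5 burnt)
Step 6: cell (3,1)='.' (+4 fires, +5 burnt)
Step 7: cell (3,1)='.' (+1 fires, +4 burnt)
Step 8: cell (3,1)='.' (+0 fires, +1 burnt)
  fire out at step 8

4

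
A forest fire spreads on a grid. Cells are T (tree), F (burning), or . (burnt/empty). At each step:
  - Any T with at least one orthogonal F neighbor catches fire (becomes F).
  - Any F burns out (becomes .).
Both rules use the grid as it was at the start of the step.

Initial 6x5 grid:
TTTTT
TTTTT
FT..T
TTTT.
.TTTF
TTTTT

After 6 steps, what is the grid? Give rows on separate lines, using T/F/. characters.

Step 1: 5 trees catch fire, 2 burn out
  TTTTT
  FTTTT
  .F..T
  FTTT.
  .TTF.
  TTTTF
Step 2: 6 trees catch fire, 5 burn out
  FTTTT
  .FTTT
  ....T
  .FTF.
  .TF..
  TTTF.
Step 3: 5 trees catch fire, 6 burn out
  .FTTT
  ..FTT
  ....T
  ..F..
  .F...
  TTF..
Step 4: 3 trees catch fire, 5 burn out
  ..FTT
  ...FT
  ....T
  .....
  .....
  TF...
Step 5: 3 trees catch fire, 3 burn out
  ...FT
  ....F
  ....T
  .....
  .....
  F....
Step 6: 2 trees catch fire, 3 burn out
  ....F
  .....
  ....F
  .....
  .....
  .....

....F
.....
....F
.....
.....
.....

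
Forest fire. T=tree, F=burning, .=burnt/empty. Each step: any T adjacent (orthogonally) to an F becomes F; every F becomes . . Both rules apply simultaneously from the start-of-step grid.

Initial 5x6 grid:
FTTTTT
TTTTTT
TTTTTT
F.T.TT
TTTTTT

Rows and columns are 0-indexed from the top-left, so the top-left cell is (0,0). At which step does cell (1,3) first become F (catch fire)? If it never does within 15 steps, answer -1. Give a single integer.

Step 1: cell (1,3)='T' (+4 fires, +2 burnt)
Step 2: cell (1,3)='T' (+4 fires, +4 burnt)
Step 3: cell (1,3)='T' (+4 fires, +4 burnt)
Step 4: cell (1,3)='F' (+5 fires, +4 burnt)
  -> target ignites at step 4
Step 5: cell (1,3)='.' (+4 fires, +5 burnt)
Step 6: cell (1,3)='.' (+4 fires, +4 burnt)
Step 7: cell (1,3)='.' (+1 fires, +4 burnt)
Step 8: cell (1,3)='.' (+0 fires, +1 burnt)
  fire out at step 8

4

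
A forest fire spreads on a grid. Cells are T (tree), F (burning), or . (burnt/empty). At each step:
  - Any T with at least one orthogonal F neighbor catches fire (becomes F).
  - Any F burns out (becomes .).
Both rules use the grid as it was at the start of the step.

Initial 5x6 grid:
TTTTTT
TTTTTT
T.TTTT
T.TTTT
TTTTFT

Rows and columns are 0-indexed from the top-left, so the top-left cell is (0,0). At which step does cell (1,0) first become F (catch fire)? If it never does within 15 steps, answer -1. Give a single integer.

Step 1: cell (1,0)='T' (+3 fires, +1 burnt)
Step 2: cell (1,0)='T' (+4 fires, +3 burnt)
Step 3: cell (1,0)='T' (+5 fires, +4 burnt)
Step 4: cell (1,0)='T' (+5 fires, +5 burnt)
Step 5: cell (1,0)='T' (+4 fires, +5 burnt)
Step 6: cell (1,0)='T' (+3 fires, +4 burnt)
Step 7: cell (1,0)='F' (+2 fires, +3 burnt)
  -> target ignites at step 7
Step 8: cell (1,0)='.' (+1 fires, +2 burnt)
Step 9: cell (1,0)='.' (+0 fires, +1 burnt)
  fire out at step 9

7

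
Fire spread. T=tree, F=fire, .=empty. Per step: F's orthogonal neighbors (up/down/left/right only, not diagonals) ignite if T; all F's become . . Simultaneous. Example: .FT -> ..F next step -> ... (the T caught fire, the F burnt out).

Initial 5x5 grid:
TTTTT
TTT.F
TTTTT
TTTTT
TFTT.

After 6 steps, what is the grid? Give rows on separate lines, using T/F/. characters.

Step 1: 5 trees catch fire, 2 burn out
  TTTTF
  TTT..
  TTTTF
  TFTTT
  F.FT.
Step 2: 7 trees catch fire, 5 burn out
  TTTF.
  TTT..
  TFTF.
  F.FTF
  ...F.
Step 3: 5 trees catch fire, 7 burn out
  TTF..
  TFT..
  F.F..
  ...F.
  .....
Step 4: 3 trees catch fire, 5 burn out
  TF...
  F.F..
  .....
  .....
  .....
Step 5: 1 trees catch fire, 3 burn out
  F....
  .....
  .....
  .....
  .....
Step 6: 0 trees catch fire, 1 burn out
  .....
  .....
  .....
  .....
  .....

.....
.....
.....
.....
.....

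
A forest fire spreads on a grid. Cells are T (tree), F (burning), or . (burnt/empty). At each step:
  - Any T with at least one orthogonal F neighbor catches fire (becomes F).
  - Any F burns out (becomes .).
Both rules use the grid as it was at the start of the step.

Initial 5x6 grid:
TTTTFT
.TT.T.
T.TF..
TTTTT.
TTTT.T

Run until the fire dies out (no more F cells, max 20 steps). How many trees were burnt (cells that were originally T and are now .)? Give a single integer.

Step 1: +5 fires, +2 burnt (F count now 5)
Step 2: +5 fires, +5 burnt (F count now 5)
Step 3: +4 fires, +5 burnt (F count now 4)
Step 4: +3 fires, +4 burnt (F count now 3)
Step 5: +2 fires, +3 burnt (F count now 2)
Step 6: +0 fires, +2 burnt (F count now 0)
Fire out after step 6
Initially T: 20, now '.': 29
Total burnt (originally-T cells now '.'): 19

Answer: 19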